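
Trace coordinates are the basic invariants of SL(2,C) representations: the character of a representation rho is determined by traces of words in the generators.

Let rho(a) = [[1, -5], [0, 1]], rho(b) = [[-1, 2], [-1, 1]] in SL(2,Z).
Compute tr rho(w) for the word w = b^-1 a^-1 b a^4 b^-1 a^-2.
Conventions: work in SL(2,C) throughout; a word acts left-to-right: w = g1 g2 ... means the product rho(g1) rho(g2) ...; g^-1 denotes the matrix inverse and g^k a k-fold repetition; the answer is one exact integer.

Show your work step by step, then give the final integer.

rho(b^-1) = [[1, -2], [1, -1]]
... * rho(a^-1) = [[1, 5], [0, 1]]  ->  [[1, 3], [1, 4]]
... * rho(b) = [[-1, 2], [-1, 1]]  ->  [[-4, 5], [-5, 6]]
... * rho(a) = [[1, -5], [0, 1]]  ->  [[-4, 25], [-5, 31]]
... * rho(a) = [[1, -5], [0, 1]]  ->  [[-4, 45], [-5, 56]]
... * rho(a) = [[1, -5], [0, 1]]  ->  [[-4, 65], [-5, 81]]
... * rho(a) = [[1, -5], [0, 1]]  ->  [[-4, 85], [-5, 106]]
... * rho(b^-1) = [[1, -2], [1, -1]]  ->  [[81, -77], [101, -96]]
... * rho(a^-1) = [[1, 5], [0, 1]]  ->  [[81, 328], [101, 409]]
... * rho(a^-1) = [[1, 5], [0, 1]]  ->  [[81, 733], [101, 914]]
tr = 81 + 914 = 995

995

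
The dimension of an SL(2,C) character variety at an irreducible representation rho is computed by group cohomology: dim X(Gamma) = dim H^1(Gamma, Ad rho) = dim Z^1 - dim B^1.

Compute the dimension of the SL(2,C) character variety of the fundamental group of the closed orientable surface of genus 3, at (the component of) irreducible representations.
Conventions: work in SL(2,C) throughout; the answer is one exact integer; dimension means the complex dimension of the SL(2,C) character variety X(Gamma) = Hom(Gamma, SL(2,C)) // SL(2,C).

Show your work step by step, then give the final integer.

pi_1 of the closed genus-3 surface has 6 generators bound by the single product-of-commutators relator.
A cocycle assigns one sl_2 vector per generator subject to the relator condition d_2(z) = 0: dim of the unconstrained space is 3*2g = 18.
d_2 is surjective at irreducible rho (its cokernel H^2 is dual to H^0 = 0), so dim Z^1 = 18 - 3 = 15.
As always at irreducible rho, dim B^1 = 3.
dim X = dim H^1 = 15 - 3 = 12.

12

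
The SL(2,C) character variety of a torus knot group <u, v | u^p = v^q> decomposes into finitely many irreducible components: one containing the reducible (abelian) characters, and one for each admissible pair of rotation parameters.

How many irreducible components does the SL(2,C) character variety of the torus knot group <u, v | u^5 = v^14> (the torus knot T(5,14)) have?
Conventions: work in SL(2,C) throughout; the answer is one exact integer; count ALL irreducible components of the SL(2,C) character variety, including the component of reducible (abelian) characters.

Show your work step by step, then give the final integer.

27

In the torus knot group T(5,14), u^5 = v^14 is central, so an irreducible representation sends it to +I or -I (Schur).
On an irreducible component, tr(u) is locked at 2*cos(pi*alpha/5) for some alpha in 1..4, and tr(v) at 2*cos(pi*beta/14) for some beta in 1..13.
u^5 = (-1)^alpha I and v^14 = (-1)^beta I must agree, so alpha and beta have equal parity.
Enumerate parity-matched pairs: 2*7 odd-odd plus 2*6 even-even gives 26.
Total: 26 irreducible-character components + 1 reducible (abelian) component = 27.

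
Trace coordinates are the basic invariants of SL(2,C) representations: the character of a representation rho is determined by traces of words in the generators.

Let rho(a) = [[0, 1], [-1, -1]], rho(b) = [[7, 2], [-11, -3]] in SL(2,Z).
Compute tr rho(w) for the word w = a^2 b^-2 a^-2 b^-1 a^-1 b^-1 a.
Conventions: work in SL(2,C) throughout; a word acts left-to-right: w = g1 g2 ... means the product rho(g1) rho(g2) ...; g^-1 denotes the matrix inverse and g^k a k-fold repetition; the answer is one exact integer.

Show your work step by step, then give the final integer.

-901

rho(a) = [[0, 1], [-1, -1]]
... * rho(a) = [[0, 1], [-1, -1]]  ->  [[-1, -1], [1, 0]]
... * rho(b^-1) = [[-3, -2], [11, 7]]  ->  [[-8, -5], [-3, -2]]
... * rho(b^-1) = [[-3, -2], [11, 7]]  ->  [[-31, -19], [-13, -8]]
... * rho(a^-1) = [[-1, -1], [1, 0]]  ->  [[12, 31], [5, 13]]
... * rho(a^-1) = [[-1, -1], [1, 0]]  ->  [[19, -12], [8, -5]]
... * rho(b^-1) = [[-3, -2], [11, 7]]  ->  [[-189, -122], [-79, -51]]
... * rho(a^-1) = [[-1, -1], [1, 0]]  ->  [[67, 189], [28, 79]]
... * rho(b^-1) = [[-3, -2], [11, 7]]  ->  [[1878, 1189], [785, 497]]
... * rho(a) = [[0, 1], [-1, -1]]  ->  [[-1189, 689], [-497, 288]]
tr = -1189 + 288 = -901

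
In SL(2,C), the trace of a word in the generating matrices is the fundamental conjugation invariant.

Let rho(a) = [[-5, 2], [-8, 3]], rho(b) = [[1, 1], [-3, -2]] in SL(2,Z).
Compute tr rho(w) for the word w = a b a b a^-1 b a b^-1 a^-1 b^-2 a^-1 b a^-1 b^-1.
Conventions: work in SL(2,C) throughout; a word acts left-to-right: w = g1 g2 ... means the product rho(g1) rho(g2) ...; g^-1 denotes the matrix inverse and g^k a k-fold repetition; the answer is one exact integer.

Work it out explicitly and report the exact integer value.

-8340657002

rho(a) = [[-5, 2], [-8, 3]]
... * rho(b) = [[1, 1], [-3, -2]]  ->  [[-11, -9], [-17, -14]]
... * rho(a) = [[-5, 2], [-8, 3]]  ->  [[127, -49], [197, -76]]
... * rho(b) = [[1, 1], [-3, -2]]  ->  [[274, 225], [425, 349]]
... * rho(a^-1) = [[3, -2], [8, -5]]  ->  [[2622, -1673], [4067, -2595]]
... * rho(b) = [[1, 1], [-3, -2]]  ->  [[7641, 5968], [11852, 9257]]
... * rho(a) = [[-5, 2], [-8, 3]]  ->  [[-85949, 33186], [-133316, 51475]]
... * rho(b^-1) = [[-2, -1], [3, 1]]  ->  [[271456, 119135], [421057, 184791]]
... * rho(a^-1) = [[3, -2], [8, -5]]  ->  [[1767448, -1138587], [2741499, -1766069]]
... * rho(b^-1) = [[-2, -1], [3, 1]]  ->  [[-6950657, -2906035], [-10781205, -4507568]]
... * rho(b^-1) = [[-2, -1], [3, 1]]  ->  [[5183209, 4044622], [8039706, 6273637]]
... * rho(a^-1) = [[3, -2], [8, -5]]  ->  [[47906603, -30589528], [74308214, -47447597]]
... * rho(b) = [[1, 1], [-3, -2]]  ->  [[139675187, 109085659], [216651005, 169203408]]
... * rho(a^-1) = [[3, -2], [8, -5]]  ->  [[1291710833, -824778669], [2003580279, -1279319050]]
... * rho(b^-1) = [[-2, -1], [3, 1]]  ->  [[-5057757673, -2116489502], [-7845117708, -3282899329]]
tr = -5057757673 + -3282899329 = -8340657002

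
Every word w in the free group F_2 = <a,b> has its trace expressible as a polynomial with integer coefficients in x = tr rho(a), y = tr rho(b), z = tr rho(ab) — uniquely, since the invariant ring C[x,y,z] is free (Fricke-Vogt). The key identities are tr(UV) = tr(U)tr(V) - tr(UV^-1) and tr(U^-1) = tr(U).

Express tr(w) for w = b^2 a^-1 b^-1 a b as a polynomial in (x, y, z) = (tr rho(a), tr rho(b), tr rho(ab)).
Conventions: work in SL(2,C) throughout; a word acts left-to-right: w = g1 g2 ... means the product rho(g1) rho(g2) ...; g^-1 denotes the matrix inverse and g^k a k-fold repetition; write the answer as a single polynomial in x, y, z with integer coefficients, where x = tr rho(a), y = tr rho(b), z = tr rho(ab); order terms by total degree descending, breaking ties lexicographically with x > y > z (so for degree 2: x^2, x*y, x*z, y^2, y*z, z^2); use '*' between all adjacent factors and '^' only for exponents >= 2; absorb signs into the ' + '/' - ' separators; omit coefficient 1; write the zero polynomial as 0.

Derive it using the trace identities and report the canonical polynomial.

-x*y^3*z + x^2*y^2 + y^4 + y^2*z^2 + x*y*z - x^2 - 4*y^2 - z^2 + 2

tr(a b^2) = tr(b) * tr(a b) - tr(a) = y*z - x
tr(b^3 a) = tr(b) * tr(b a b) - tr(b a) = y^2*z - x*y - z
so tr(b^2) = tr(b) * tr(b) - tr(1) = y^2 - 2
tr(b^3) = tr(b) * tr(b^2) - tr(b) = y^3 - 3*y
reduce: tr(a b^3 a) = tr(a) * tr(b^3 a) - tr(b^3) = x*y^2*z - x^2*y - y^3 - x*z + 3*y
so tr(a b a b) = tr(a b) * tr(a b) - tr(1)   [split at repeated a] = z^2 - 2
so tr(a b a) = tr(a) * tr(b a) - tr(b) = x*z - y
reduce: tr(b a b a b) = tr(b) * tr(a b a b) - tr(a b a) = y*z^2 - x*z - y
so tr(a b^3 a b) = tr(b) * tr(b a b a b) - tr(b a b a) = y^2*z^2 - x*y*z - y^2 - z^2 + 2
reduce: tr(b^-1 a b^3 a) = tr(a b^3 a) * tr(b) - tr(a b^3 a b) = x*y^3*z - x^2*y^2 - y^4 - y^2*z^2 + 4*y^2 + z^2 - 2
tr(b^2 a^-1 b^-1 a b) = tr(b^-1 a b^3) * tr(a) - tr(b^-1 a b^3 a) = -x*y^3*z + x^2*y^2 + y^4 + y^2*z^2 + x*y*z - x^2 - 4*y^2 - z^2 + 2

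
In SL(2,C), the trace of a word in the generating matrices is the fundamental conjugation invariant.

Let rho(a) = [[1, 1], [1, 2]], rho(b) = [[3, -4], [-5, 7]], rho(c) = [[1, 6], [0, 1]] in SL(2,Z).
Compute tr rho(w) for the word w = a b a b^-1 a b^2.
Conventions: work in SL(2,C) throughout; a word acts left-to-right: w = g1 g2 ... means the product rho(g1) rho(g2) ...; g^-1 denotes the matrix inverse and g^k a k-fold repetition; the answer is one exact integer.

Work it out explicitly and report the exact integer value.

5789

rho(a) = [[1, 1], [1, 2]]
... * rho(b) = [[3, -4], [-5, 7]]  ->  [[-2, 3], [-7, 10]]
... * rho(a) = [[1, 1], [1, 2]]  ->  [[1, 4], [3, 13]]
... * rho(b^-1) = [[7, 4], [5, 3]]  ->  [[27, 16], [86, 51]]
... * rho(a) = [[1, 1], [1, 2]]  ->  [[43, 59], [137, 188]]
... * rho(b) = [[3, -4], [-5, 7]]  ->  [[-166, 241], [-529, 768]]
... * rho(b) = [[3, -4], [-5, 7]]  ->  [[-1703, 2351], [-5427, 7492]]
tr = -1703 + 7492 = 5789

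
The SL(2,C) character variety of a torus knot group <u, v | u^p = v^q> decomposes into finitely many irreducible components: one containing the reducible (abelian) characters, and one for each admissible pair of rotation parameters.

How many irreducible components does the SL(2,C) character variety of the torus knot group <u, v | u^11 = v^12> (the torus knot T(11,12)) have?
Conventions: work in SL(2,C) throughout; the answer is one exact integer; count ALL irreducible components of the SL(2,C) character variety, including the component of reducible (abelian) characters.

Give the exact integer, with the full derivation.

56

Gamma = < u, v | u^11 = v^12 > (torus knot T(11,12)); the central element u^11 = v^12 acts as +I or -I in any irreducible SL(2,C) representation.
So on each irreducible component the traces are pinned: tr(u) = 2*cos(pi*alpha/11) with 1 <= alpha <= 10, tr(v) = 2*cos(pi*beta/12) with 1 <= beta <= 11.
u^11 = (-1)^alpha I and v^12 = (-1)^beta I must agree, so alpha and beta have equal parity.
Enumerate parity-matched pairs: 5*6 odd-odd plus 5*5 even-even gives 55.
That is 55 components of irreducible characters, and with the reducible (abelian) component the total is 56.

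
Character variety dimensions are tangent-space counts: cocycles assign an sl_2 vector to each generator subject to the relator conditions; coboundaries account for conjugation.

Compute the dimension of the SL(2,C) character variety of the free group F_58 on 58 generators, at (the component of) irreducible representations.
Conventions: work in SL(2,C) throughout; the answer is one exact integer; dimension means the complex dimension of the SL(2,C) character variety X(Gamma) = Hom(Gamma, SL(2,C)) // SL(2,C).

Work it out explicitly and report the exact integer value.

Gamma = F_58 has 58 generators and no relators.
A cocycle picks one sl_2 vector per generator freely, giving dim Z^1 = 3*58 = 174.
dim B^1 = 3: the coboundary map is injective because an irreducible image has centralizer 0 in sl_2.
Therefore dim X = 174 - 3 = 171.

171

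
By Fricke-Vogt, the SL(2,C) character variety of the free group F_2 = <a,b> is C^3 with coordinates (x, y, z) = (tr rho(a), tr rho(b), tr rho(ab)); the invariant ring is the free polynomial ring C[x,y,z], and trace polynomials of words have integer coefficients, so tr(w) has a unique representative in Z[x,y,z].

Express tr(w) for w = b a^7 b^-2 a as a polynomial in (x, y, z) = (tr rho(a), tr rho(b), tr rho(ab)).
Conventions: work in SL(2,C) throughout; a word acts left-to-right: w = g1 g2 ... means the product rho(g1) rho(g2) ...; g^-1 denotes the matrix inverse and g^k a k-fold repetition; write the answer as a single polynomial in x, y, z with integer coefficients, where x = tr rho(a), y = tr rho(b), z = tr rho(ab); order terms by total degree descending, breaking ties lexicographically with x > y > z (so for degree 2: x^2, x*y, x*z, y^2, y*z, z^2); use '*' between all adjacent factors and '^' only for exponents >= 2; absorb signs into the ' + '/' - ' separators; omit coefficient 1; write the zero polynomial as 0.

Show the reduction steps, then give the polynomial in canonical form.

so tr(b a^2) = tr(a) * tr(b a) - tr(b)  (reduce the a square) = x*z - y
so tr(a b a^2) = tr(a) * tr(b a^2) - tr(b a)  (reduce the a square) = x^2*z - x*y - z
tr(a^3 b a) = tr(a) * tr(a b a^2) - tr(a b a)  (reduce the a square) = x^3*z - x^2*y - 2*x*z + y
tr(a^4 b a) = tr(a) * tr(a^3 b a) - tr(a^3 b)  (reduce the a square) = x^4*z - x^3*y - 3*x^2*z + 2*x*y + z
tr(a^2 b a^4) = tr(a) * tr(a^4 b a) - tr(a^4 b)  (reduce the a square) = x^5*z - x^4*y - 4*x^3*z + 3*x^2*y + 3*x*z - y
reduce: tr(a^3 b a^4) = tr(a) * tr(a^2 b a^4) - tr(a^2 b a^3)  (reduce the a square) = x^6*z - x^5*y - 5*x^4*z + 4*x^3*y + 6*x^2*z - 3*x*y - z
so tr(a b a^7) = tr(a) * tr(a^3 b a^4) - tr(a^3 b a^3)  (reduce the a square) = x^7*z - x^6*y - 6*x^5*z + 5*x^4*y + 10*x^3*z - 6*x^2*y - 4*x*z + y
tr(b a b a) = tr(a b) * tr(a b) - tr(1)  (split on a) = z^2 - 2
so tr(b a b) = tr(b) * tr(a b) - tr(a)  (reduce the b square) = y*z - x
reduce: tr(a b a b a) = tr(a) * tr(b a b a) - tr(b a b)  (reduce the a square) = x*z^2 - y*z - x
so tr(a^2 b a b a) = tr(a) * tr(a b a b a) - tr(a b a b)  (reduce the a square) = x^2*z^2 - x*y*z - x^2 - z^2 + 2
tr(a^2 b a b a^2) = tr(a) * tr(a^2 b a b a) - tr(a^2 b a b)  (reduce the a square) = x^3*z^2 - x^2*y*z - x^3 - 2*x*z^2 + y*z + 3*x
tr(a^4 b a b a) = tr(a) * tr(a^2 b a b a^2) - tr(a^2 b a b a)  (reduce the a square) = x^4*z^2 - x^3*y*z - x^4 - 3*x^2*z^2 + 2*x*y*z + 4*x^2 + z^2 - 2
reduce: tr(a b a b a^5) = tr(a) * tr(a^4 b a b a) - tr(a^4 b a b)  (reduce the a square) = x^5*z^2 - x^4*y*z - x^5 - 4*x^3*z^2 + 3*x^2*y*z + 5*x^3 + 3*x*z^2 - y*z - 5*x
tr(a b a^7 b) = tr(a) * tr(a b a b a^5) - tr(a b a b a^4)  (reduce the a square) = x^6*z^2 - x^5*y*z - x^6 - 5*x^4*z^2 + 4*x^3*y*z + 6*x^4 + 6*x^2*z^2 - 3*x*y*z - 9*x^2 - z^2 + 2
tr(a b a^7 b^-1) = tr(a b a^7) * tr(b) - tr(a b a^7 b)  (eliminate b^-1) = x^7*y*z - x^6*y^2 - x^6*z^2 - 5*x^5*y*z + x^6 + 5*x^4*y^2 + 5*x^4*z^2 + 6*x^3*y*z - 6*x^4 - 6*x^2*y^2 - 6*x^2*z^2 - x*y*z + 9*x^2 + y^2 + z^2 - 2
reduce: tr(b a^7 b^-2 a) = tr(a b a^7 b^-1) * tr(b) - tr(a b a^7)  (eliminate b^-1) = x^7*y^2*z - x^6*y^3 - x^6*y*z^2 - x^7*z - 5*x^5*y^2*z + 2*x^6*y + 5*x^4*y^3 + 5*x^4*y*z^2 + 6*x^5*z + 6*x^3*y^2*z - 11*x^4*y - 6*x^2*y^3 - 6*x^2*y*z^2 - 10*x^3*z - x*y^2*z + 15*x^2*y + y^3 + y*z^2 + 4*x*z - 3*y

x^7*y^2*z - x^6*y^3 - x^6*y*z^2 - x^7*z - 5*x^5*y^2*z + 2*x^6*y + 5*x^4*y^3 + 5*x^4*y*z^2 + 6*x^5*z + 6*x^3*y^2*z - 11*x^4*y - 6*x^2*y^3 - 6*x^2*y*z^2 - 10*x^3*z - x*y^2*z + 15*x^2*y + y^3 + y*z^2 + 4*x*z - 3*y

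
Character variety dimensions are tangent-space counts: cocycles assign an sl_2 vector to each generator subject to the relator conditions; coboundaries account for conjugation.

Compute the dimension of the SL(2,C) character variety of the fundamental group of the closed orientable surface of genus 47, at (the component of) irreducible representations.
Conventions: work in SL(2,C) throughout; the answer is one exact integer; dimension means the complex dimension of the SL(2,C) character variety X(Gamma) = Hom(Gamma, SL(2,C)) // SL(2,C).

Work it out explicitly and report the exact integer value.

Gamma = pi_1(Sigma_47) = < a_1, b_1, ..., a_47, b_47 | prod [a_i, b_i] > has 2g = 94 generators and 1 relator.
Before the relator condition, cocycle space has dim 3*94 = 282.
H^2 = coker(d_2) is dual to H^0 = 0 at irreducible rho (Poincare duality), so d_2 is onto: dim Z^1 = 279.
As always at irreducible rho, dim B^1 = 3.
dim X = dim H^1 = 279 - 3 = 276.

276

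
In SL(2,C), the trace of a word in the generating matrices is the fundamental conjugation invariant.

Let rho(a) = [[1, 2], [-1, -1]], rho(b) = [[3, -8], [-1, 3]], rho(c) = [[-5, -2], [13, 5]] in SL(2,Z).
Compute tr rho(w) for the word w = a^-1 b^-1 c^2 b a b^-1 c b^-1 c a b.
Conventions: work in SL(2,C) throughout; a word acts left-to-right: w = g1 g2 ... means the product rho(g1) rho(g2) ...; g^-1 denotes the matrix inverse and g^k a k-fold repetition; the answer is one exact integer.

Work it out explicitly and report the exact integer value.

-1830

rho(a^-1) = [[-1, -2], [1, 1]]
... * rho(b^-1) = [[3, 8], [1, 3]]  ->  [[-5, -14], [4, 11]]
... * rho(c) = [[-5, -2], [13, 5]]  ->  [[-157, -60], [123, 47]]
... * rho(c) = [[-5, -2], [13, 5]]  ->  [[5, 14], [-4, -11]]
... * rho(b) = [[3, -8], [-1, 3]]  ->  [[1, 2], [-1, -1]]
... * rho(a) = [[1, 2], [-1, -1]]  ->  [[-1, 0], [0, -1]]
... * rho(b^-1) = [[3, 8], [1, 3]]  ->  [[-3, -8], [-1, -3]]
... * rho(c) = [[-5, -2], [13, 5]]  ->  [[-89, -34], [-34, -13]]
... * rho(b^-1) = [[3, 8], [1, 3]]  ->  [[-301, -814], [-115, -311]]
... * rho(c) = [[-5, -2], [13, 5]]  ->  [[-9077, -3468], [-3468, -1325]]
... * rho(a) = [[1, 2], [-1, -1]]  ->  [[-5609, -14686], [-2143, -5611]]
... * rho(b) = [[3, -8], [-1, 3]]  ->  [[-2141, 814], [-818, 311]]
tr = -2141 + 311 = -1830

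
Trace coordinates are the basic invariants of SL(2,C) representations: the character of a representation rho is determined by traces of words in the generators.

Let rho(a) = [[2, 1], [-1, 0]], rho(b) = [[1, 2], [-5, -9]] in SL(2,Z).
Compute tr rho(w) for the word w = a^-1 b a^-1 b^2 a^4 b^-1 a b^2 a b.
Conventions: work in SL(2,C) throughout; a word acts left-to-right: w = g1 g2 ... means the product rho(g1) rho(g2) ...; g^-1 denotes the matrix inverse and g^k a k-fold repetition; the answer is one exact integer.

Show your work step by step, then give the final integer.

1341286

rho(a^-1) = [[0, -1], [1, 2]]
... * rho(b) = [[1, 2], [-5, -9]]  ->  [[5, 9], [-9, -16]]
... * rho(a^-1) = [[0, -1], [1, 2]]  ->  [[9, 13], [-16, -23]]
... * rho(b) = [[1, 2], [-5, -9]]  ->  [[-56, -99], [99, 175]]
... * rho(b) = [[1, 2], [-5, -9]]  ->  [[439, 779], [-776, -1377]]
... * rho(a) = [[2, 1], [-1, 0]]  ->  [[99, 439], [-175, -776]]
... * rho(a) = [[2, 1], [-1, 0]]  ->  [[-241, 99], [426, -175]]
... * rho(a) = [[2, 1], [-1, 0]]  ->  [[-581, -241], [1027, 426]]
... * rho(a) = [[2, 1], [-1, 0]]  ->  [[-921, -581], [1628, 1027]]
... * rho(b^-1) = [[-9, -2], [5, 1]]  ->  [[5384, 1261], [-9517, -2229]]
... * rho(a) = [[2, 1], [-1, 0]]  ->  [[9507, 5384], [-16805, -9517]]
... * rho(b) = [[1, 2], [-5, -9]]  ->  [[-17413, -29442], [30780, 52043]]
... * rho(b) = [[1, 2], [-5, -9]]  ->  [[129797, 230152], [-229435, -406827]]
... * rho(a) = [[2, 1], [-1, 0]]  ->  [[29442, 129797], [-52043, -229435]]
... * rho(b) = [[1, 2], [-5, -9]]  ->  [[-619543, -1109289], [1095132, 1960829]]
tr = -619543 + 1960829 = 1341286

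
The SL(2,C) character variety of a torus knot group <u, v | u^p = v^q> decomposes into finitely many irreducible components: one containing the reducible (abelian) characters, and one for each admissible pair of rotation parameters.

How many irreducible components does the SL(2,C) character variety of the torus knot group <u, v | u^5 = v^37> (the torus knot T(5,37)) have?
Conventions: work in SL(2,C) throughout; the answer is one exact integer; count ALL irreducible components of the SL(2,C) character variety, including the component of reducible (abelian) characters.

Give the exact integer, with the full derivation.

For T(5,37): irreducibility forces the central element u^5 = v^37 to one of +I, -I.
On an irreducible component, tr(u) is locked at 2*cos(pi*alpha/5) for some alpha in 1..4, and tr(v) at 2*cos(pi*beta/37) for some beta in 1..36.
Consistency of u^5 = (-1)^alpha I with v^37 = (-1)^beta I forces alpha = beta (mod 2).
count pairs: odd alpha (2 choices) x odd beta (18), plus even alpha (2) x even beta (18): 2*18 + 2*18 = 72.
components with irreducible characters: 72; plus the single component of reducible (abelian) characters: total 73.

73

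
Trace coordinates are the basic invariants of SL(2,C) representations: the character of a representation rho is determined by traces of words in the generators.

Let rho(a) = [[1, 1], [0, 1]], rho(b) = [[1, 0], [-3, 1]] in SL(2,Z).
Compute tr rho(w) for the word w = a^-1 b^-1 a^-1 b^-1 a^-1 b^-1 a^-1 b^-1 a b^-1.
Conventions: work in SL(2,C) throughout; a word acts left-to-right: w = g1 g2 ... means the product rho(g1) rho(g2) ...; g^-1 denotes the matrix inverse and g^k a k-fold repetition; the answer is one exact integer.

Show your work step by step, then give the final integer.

rho(a^-1) = [[1, -1], [0, 1]]
... * rho(b^-1) = [[1, 0], [3, 1]]  ->  [[-2, -1], [3, 1]]
... * rho(a^-1) = [[1, -1], [0, 1]]  ->  [[-2, 1], [3, -2]]
... * rho(b^-1) = [[1, 0], [3, 1]]  ->  [[1, 1], [-3, -2]]
... * rho(a^-1) = [[1, -1], [0, 1]]  ->  [[1, 0], [-3, 1]]
... * rho(b^-1) = [[1, 0], [3, 1]]  ->  [[1, 0], [0, 1]]
... * rho(a^-1) = [[1, -1], [0, 1]]  ->  [[1, -1], [0, 1]]
... * rho(b^-1) = [[1, 0], [3, 1]]  ->  [[-2, -1], [3, 1]]
... * rho(a) = [[1, 1], [0, 1]]  ->  [[-2, -3], [3, 4]]
... * rho(b^-1) = [[1, 0], [3, 1]]  ->  [[-11, -3], [15, 4]]
tr = -11 + 4 = -7

-7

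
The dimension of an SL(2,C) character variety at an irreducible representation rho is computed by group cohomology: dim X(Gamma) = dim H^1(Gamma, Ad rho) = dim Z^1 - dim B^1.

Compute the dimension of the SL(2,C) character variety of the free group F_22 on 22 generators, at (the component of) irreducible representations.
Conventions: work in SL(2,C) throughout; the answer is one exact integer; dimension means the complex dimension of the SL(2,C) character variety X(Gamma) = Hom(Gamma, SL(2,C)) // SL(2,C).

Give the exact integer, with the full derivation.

63

Here Gamma is free of rank 22 — no relator constrains a cocycle.
A cocycle picks one sl_2 vector per generator freely, giving dim Z^1 = 3*22 = 66.
Irreducibility makes the coboundary map sl_2 -> Z^1 injective (trivial centralizer), so dim B^1 = 3.
dim H^1 = 66 - 3 = 63, which is dim X.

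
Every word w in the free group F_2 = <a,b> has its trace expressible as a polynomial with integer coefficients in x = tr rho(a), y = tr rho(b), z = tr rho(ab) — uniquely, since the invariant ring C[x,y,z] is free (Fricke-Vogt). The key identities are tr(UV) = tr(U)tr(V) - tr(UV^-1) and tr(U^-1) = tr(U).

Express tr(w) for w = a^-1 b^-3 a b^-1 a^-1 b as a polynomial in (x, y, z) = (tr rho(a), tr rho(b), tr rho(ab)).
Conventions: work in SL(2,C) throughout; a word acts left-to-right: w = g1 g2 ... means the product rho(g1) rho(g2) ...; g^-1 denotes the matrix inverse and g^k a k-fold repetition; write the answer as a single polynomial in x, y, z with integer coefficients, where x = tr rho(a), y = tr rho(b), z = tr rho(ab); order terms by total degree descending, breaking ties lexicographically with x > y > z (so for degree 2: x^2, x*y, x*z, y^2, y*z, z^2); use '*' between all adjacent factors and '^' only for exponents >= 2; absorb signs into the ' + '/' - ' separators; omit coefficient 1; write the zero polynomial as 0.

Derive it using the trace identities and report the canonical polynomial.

tr(b^-1) = tr(b) = y
use: tr(b^-2) = tr(b^-1) * tr(b) - tr(1) = y^2 - 2
use: tr(b^2 a) = tr(b) * tr(a b) - tr(a) = y*z - x
tr(b a^2 b) = tr(a) * tr(b^2 a) - tr(b^2) = x*y*z - x^2 - y^2 + 2
use: tr(b a b a) = tr(b a) * tr(b a) - tr(1) = z^2 - 2
apply: tr(b a^2 b a) = tr(a) * tr(b a b a) - tr(b a b) = x*z^2 - y*z - x
apply: tr(a b a^-1 b a) = tr(b a^2 b) * tr(a) - tr(b a^2 b a) = x^2*y*z - x^3 - x*y^2 - x*z^2 + y*z + 3*x
tr(a b a) = tr(a) * tr(b a) - tr(b) = x*z - y
tr(b a b a b) = tr(b) * tr(a b a b) - tr(a b a) = y*z^2 - x*z - y
tr(b a b a b a) = tr(a b a b) * tr(a b) - tr(b a) = z^3 - 3*z
tr(a b a^-1 b a b) = tr(b a b a b) * tr(a) - tr(b a b a b a) = x*y*z^2 - x^2*z - z^3 - x*y + 3*z
use: tr(a b^-1 a b a^-1 b) = tr(a b a^-1 b a) * tr(b) - tr(a b a^-1 b a b) = x^2*y^2*z - x^3*y - x*y^3 - 2*x*y*z^2 + x^2*z + y^2*z + z^3 + 4*x*y - 3*z
apply: tr(a b^-1 a b a^-1 b^-1) = tr(a b^-1 a b a^-1) * tr(b) - tr(a b^-1 a b a^-1 b) = -x^2*y^2*z + x^3*y + x*y^3 + 2*x*y*z^2 - x^2*z - y^2*z - z^3 - 3*x*y + 3*z
tr(b a^-1 b^-2 a b^-1 a) = tr(a b^-1 a b a^-1 b^-1) * tr(b) - tr(a b^-1 a b a^-1) = -x^2*y^3*z + x^3*y^2 + x*y^4 + 2*x*y^2*z^2 - x^2*y*z - y^3*z - y*z^3 - 3*x*y^2 + 3*y*z - x
tr(a b^-1 a^-1 b a^-1 b^-2) = tr(b a^-1 b^-2 a b^-1) * tr(a) - tr(b a^-1 b^-2 a b^-1 a) = x^2*y^3*z - x^3*y^2 - x*y^4 - 2*x*y^2*z^2 + x^2*y*z + y^3*z + y*z^3 + 4*x*y^2 - 3*y*z - x
tr(a^-1 b^-3 a b^-1 a^-1 b) = tr(a b^-1 a^-1 b a^-1 b^-2) * tr(b) - tr(a b^-1 a^-1 b a^-1 b^-1) = x^2*y^4*z - x^3*y^3 - x*y^5 - 2*x*y^3*z^2 + y^4*z + y^2*z^3 + x^3*y + 5*x*y^3 + 2*x*y*z^2 - x^2*z - 4*y^2*z - z^3 - 5*x*y + 3*z

x^2*y^4*z - x^3*y^3 - x*y^5 - 2*x*y^3*z^2 + y^4*z + y^2*z^3 + x^3*y + 5*x*y^3 + 2*x*y*z^2 - x^2*z - 4*y^2*z - z^3 - 5*x*y + 3*z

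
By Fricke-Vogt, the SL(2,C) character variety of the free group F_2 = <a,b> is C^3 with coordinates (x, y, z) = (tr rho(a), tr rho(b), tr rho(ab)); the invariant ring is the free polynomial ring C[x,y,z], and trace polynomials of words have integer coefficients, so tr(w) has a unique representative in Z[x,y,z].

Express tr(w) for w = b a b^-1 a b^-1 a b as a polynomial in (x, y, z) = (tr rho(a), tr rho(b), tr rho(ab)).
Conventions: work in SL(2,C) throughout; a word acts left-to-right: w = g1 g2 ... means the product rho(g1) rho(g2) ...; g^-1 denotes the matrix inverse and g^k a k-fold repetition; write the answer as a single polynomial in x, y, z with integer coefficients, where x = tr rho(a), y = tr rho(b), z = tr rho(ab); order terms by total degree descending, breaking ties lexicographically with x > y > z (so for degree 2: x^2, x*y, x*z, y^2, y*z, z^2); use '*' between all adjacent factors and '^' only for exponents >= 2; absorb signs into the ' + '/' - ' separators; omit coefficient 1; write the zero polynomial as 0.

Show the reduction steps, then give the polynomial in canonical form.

so tr(a b a) = tr(a)*tr(b a) - tr(b)   [square of a] = x*z - y
so tr(a^3 b) = tr(a)*tr(a b a) - tr(a b)   [square of a] = x^2*z - x*y - z
reduce: tr(a^2) = tr(a)*tr(a) - tr(1)   [square of a] = x^2 - 2
reduce: tr(a^3) = tr(a)*tr(a^2) - tr(a)   [square of a] = x^3 - 3*x
tr(a^2 b^2 a) = tr(b)*tr(a^3 b) - tr(a^3)   [square of b] = x^2*y*z - x^3 - x*y^2 - y*z + 3*x
reduce: tr(b a b a) = tr(b a)*tr(b a) - tr(1)   [split at a repeated b] = z^2 - 2
tr(b a b) = tr(b)*tr(a b) - tr(a)   [square of b] = y*z - x
tr(a b a^2 b) = tr(a)*tr(b a b a) - tr(b a b)   [square of a] = x*z^2 - y*z - x
tr(a^2 b^2 a b) = tr(b)*tr(a b a^2 b) - tr(a b a^2)   [square of b] = x*y*z^2 - x^2*z - y^2*z + z
tr(a b^2 a b^-1 a) = tr(a^2 b^2 a)*tr(b) - tr(a^2 b^2 a b)   [inverse elimination on b] = x^2*y^2*z - x^3*y - x*y^3 - x*y*z^2 + x^2*z + 3*x*y - z
reduce: tr(a b a b^2 a) = tr(b)*tr(a^2 b a b) - tr(a^2 b a)   [square of b] = x*y*z^2 - x^2*z - y^2*z + z
tr(a b a b a b) = tr(a b)*tr(a b a b) - tr(a^-1 b^-1)   [split at a repeated a] = z^3 - 3*z
so tr(a b a b^2 a b) = tr(b)*tr(a b a b a b) - tr(a b a b a)   [square of b] = y*z^3 - x*z^2 - 2*y*z + x
tr(a b^2 a b^-1 a b) = tr(a b a b^2 a)*tr(b) - tr(a b a b^2 a b)   [inverse elimination on b] = x*y^2*z^2 - x^2*y*z - y^3*z - y*z^3 + x*z^2 + 3*y*z - x
reduce: tr(b a b^-1 a b^-1 a b) = tr(a b^2 a b^-1 a)*tr(b) - tr(a b^2 a b^-1 a b)   [inverse elimination on b] = x^2*y^3*z - x^3*y^2 - x*y^4 - 2*x*y^2*z^2 + 2*x^2*y*z + y^3*z + y*z^3 + 3*x*y^2 - x*z^2 - 4*y*z + x

x^2*y^3*z - x^3*y^2 - x*y^4 - 2*x*y^2*z^2 + 2*x^2*y*z + y^3*z + y*z^3 + 3*x*y^2 - x*z^2 - 4*y*z + x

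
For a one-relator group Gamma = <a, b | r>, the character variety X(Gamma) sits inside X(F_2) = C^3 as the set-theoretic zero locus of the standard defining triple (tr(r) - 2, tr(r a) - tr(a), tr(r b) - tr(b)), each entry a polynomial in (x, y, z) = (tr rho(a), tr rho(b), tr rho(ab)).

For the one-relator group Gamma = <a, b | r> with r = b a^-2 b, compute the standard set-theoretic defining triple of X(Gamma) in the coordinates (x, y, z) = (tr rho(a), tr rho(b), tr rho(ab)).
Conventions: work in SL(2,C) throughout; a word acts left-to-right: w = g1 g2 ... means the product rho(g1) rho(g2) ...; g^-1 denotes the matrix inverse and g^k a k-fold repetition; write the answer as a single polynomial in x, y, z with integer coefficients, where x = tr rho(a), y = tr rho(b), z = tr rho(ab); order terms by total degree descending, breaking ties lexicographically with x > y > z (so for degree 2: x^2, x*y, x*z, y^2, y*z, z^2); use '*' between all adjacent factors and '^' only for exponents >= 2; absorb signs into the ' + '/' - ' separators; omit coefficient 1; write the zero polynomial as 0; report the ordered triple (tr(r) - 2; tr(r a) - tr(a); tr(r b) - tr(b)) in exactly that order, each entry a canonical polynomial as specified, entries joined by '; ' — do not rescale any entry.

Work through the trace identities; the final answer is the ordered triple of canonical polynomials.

tr(b^2) = tr(b) * tr(b) - tr(1) = y^2 - 2
tr(b^2 a) = tr(b) * tr(a b) - tr(a) = y*z - x
tr(a^-1 b^2) = tr(b^2) * tr(a) - tr(b^2 a) = x*y^2 - y*z - x
use: tr(b a^-2 b) = tr(a^-1 b^2) * tr(a) - tr(a^-1 b^2 a) = x^2*y^2 - x*y*z - x^2 - y^2 + 2
tr(b a b a) = tr(b a) * tr(b a) - tr(1)   [split at repeated b] = z^2 - 2
tr(b a b a^-1) = tr(b a b) * tr(a) - tr(b a b a) = x*y*z - x^2 - z^2 + 2
tr(b a^-2 b a) = tr(b a b a^-1) * tr(a) - tr(b a b) = x^2*y*z - x^3 - x*z^2 - y*z + 3*x
tr(b^3) = tr(b) * tr(b^2) - tr(b)  (reduce the b square) = y^3 - 3*y
tr(b^3 a) = tr(b) * tr(b a b) - tr(b a)  (reduce the b square) = y^2*z - x*y - z
use: tr(b^3 a^-1) = tr(b^3) * tr(a) - tr(b^3 a)  (eliminate a^-1) = x*y^3 - y^2*z - 2*x*y + z
apply: tr(b a^-2 b^2) = tr(b^3 a^-1) * tr(a) - tr(b^3)  (eliminate a^-1) = x^2*y^3 - x*y^2*z - 2*x^2*y - y^3 + x*z + 3*y
assemble the triple (tr(r) - 2; tr(r a) - x; tr(r b) - y)

x^2*y^2 - x*y*z - x^2 - y^2; x^2*y*z - x^3 - x*z^2 - y*z + 2*x; x^2*y^3 - x*y^2*z - 2*x^2*y - y^3 + x*z + 2*y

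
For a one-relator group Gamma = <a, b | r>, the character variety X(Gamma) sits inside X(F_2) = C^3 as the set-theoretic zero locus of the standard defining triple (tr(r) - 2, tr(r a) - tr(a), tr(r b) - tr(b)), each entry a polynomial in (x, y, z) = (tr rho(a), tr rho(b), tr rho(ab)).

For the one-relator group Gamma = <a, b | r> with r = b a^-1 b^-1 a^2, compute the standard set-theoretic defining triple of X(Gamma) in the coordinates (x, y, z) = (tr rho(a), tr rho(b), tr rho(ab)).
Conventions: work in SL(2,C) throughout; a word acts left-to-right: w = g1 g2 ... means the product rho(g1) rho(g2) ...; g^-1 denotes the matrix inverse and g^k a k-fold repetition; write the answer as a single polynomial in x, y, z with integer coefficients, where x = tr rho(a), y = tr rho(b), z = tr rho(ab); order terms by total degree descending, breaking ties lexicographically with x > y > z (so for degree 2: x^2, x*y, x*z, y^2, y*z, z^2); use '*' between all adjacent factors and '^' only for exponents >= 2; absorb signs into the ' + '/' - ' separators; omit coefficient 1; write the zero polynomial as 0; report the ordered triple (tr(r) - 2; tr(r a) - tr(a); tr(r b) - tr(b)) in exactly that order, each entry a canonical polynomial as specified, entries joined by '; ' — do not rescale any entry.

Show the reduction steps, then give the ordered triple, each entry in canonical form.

tr(b^2 a) = tr(b)*tr(a b) - tr(a)   [square of b] = y*z - x
tr(b^2) = tr(b)*tr(b) - tr(1)   [square of b] = y^2 - 2
tr(b a^2 b) = tr(a)*tr(b^2 a) - tr(b^2)   [square of a] = x*y*z - x^2 - y^2 + 2
tr(b a b a) = tr(b a)*tr(b a) - tr(1)   [split at a repeated b] = z^2 - 2
tr(b a^2 b a) = tr(a)*tr(b a b a) - tr(b a b)   [square of a] = x*z^2 - y*z - x
tr(a^2 b a^-1 b) = tr(b a^2 b)*tr(a) - tr(b a^2 b a)   [inverse elimination on a] = x^2*y*z - x^3 - x*y^2 - x*z^2 + y*z + 3*x
tr(b a^-1 b^-1 a^2) = tr(a^2 b a^-1)*tr(b) - tr(a^2 b a^-1 b)   [inverse elimination on b] = -x^2*y*z + x^3 + x*y^2 + x*z^2 - 3*x
tr(a^2) = tr(a)*tr(a) - tr(1)  (reduce the a square) = x^2 - 2
tr(a^3) = tr(a)*tr(a^2) - tr(a)  (reduce the a square) = x^3 - 3*x
tr(a b a) = tr(a)*tr(b a) - tr(b)  (reduce the a square) = x*z - y
tr(a^2 b a) = tr(a)*tr(a b a) - tr(a b)  (reduce the a square) = x^2*z - x*y - z
tr(a^3 b a) = tr(a)*tr(a^2 b a) - tr(a^2 b)  (reduce the a square) = x^3*z - x^2*y - 2*x*z + y
tr(a^3 b a b) = tr(a)*tr(b a b a^2) - tr(b a b a)  (reduce the a square) = x^2*z^2 - x*y*z - x^2 - z^2 + 2
tr(b^-1 a^3 b a) = tr(a^3 b a)*tr(b) - tr(a^3 b a b)  (eliminate b^-1) = x^3*y*z - x^2*y^2 - x^2*z^2 - x*y*z + x^2 + y^2 + z^2 - 2
tr(b a^-1 b^-1 a^3) = tr(b^-1 a^3 b)*tr(a) - tr(b^-1 a^3 b a)  (eliminate a^-1) = -x^3*y*z + x^4 + x^2*y^2 + x^2*z^2 + x*y*z - 4*x^2 - y^2 - z^2 + 2
tr(a^2 b^2 a) = tr(a)*tr(b^2 a^2) - tr(b^2 a)   [square of a] = x^2*y*z - x^3 - x*y^2 - y*z + 3*x
tr(a^2 b^2 a b) = tr(b)*tr(a b a^2 b) - tr(a b a^2)   [square of b] = x*y*z^2 - x^2*z - y^2*z + z
tr(b^-1 a^2 b^2 a) = tr(a^2 b^2 a)*tr(b) - tr(a^2 b^2 a b)   [inverse elimination on b] = x^2*y^2*z - x^3*y - x*y^3 - x*y*z^2 + x^2*z + 3*x*y - z
tr(b a^-1 b^-1 a^2 b) = tr(b^-1 a^2 b^2)*tr(a) - tr(b^-1 a^2 b^2 a)   [inverse elimination on a] = -x^2*y^2*z + x^3*y + x*y^3 + x*y*z^2 - 4*x*y + z
assemble the triple (tr(r) - 2; tr(r a) - x; tr(r b) - y)

-x^2*y*z + x^3 + x*y^2 + x*z^2 - 3*x - 2; -x^3*y*z + x^4 + x^2*y^2 + x^2*z^2 + x*y*z - 4*x^2 - y^2 - z^2 - x + 2; -x^2*y^2*z + x^3*y + x*y^3 + x*y*z^2 - 4*x*y - y + z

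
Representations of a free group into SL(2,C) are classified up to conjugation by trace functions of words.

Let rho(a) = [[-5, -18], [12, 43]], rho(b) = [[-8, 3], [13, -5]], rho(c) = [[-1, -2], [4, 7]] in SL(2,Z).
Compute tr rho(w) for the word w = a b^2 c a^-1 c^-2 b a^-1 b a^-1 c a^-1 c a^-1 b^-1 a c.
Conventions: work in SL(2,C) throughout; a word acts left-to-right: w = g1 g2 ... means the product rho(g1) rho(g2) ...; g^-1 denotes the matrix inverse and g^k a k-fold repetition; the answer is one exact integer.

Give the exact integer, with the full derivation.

rho(a) = [[-5, -18], [12, 43]]
... * rho(b) = [[-8, 3], [13, -5]]  ->  [[-194, 75], [463, -179]]
... * rho(b) = [[-8, 3], [13, -5]]  ->  [[2527, -957], [-6031, 2284]]
... * rho(c) = [[-1, -2], [4, 7]]  ->  [[-6355, -11753], [15167, 28050]]
... * rho(a^-1) = [[43, 18], [-12, -5]]  ->  [[-132229, -55625], [315581, 132756]]
... * rho(c^-1) = [[7, 2], [-4, -1]]  ->  [[-703103, -208833], [1678043, 498406]]
... * rho(c^-1) = [[7, 2], [-4, -1]]  ->  [[-4086389, -1197373], [9752677, 2857680]]
... * rho(b) = [[-8, 3], [13, -5]]  ->  [[17125263, -6272302], [-40871576, 14969631]]
... * rho(a^-1) = [[43, 18], [-12, -5]]  ->  [[811653933, 339616244], [-1937113340, -810536523]]
... * rho(b) = [[-8, 3], [13, -5]]  ->  [[-2078220292, 736880579], [4959931921, -1758657405]]
... * rho(a^-1) = [[43, 18], [-12, -5]]  ->  [[-98206039504, -41092368151], [234380961463, 98072061603]]
... * rho(c) = [[-1, -2], [4, 7]]  ->  [[-66163433100, -91234498049], [157907284949, 217742508295]]
... * rho(a^-1) = [[43, 18], [-12, -5]]  ->  [[-1750213646712, -734769305555], [4177103153267, 1753618587607]]
... * rho(c) = [[-1, -2], [4, 7]]  ->  [[-1188863575508, -1642957845461], [2837371197161, 3921123806715]]
... * rho(a^-1) = [[43, 18], [-12, -5]]  ->  [[-31405639601312, -13184755131839], [74953475797343, 31467062515323]]
... * rho(b^-1) = [[-5, -3], [-13, -8]]  ->  [[328430014720467, 199694959858648], [-783839191685914, -476596927514613]]
... * rho(a) = [[-5, -18], [12, 43]]  ->  [[754189444701441, 2675143008953458], [-1799967171745786, -6384562432781907]]
... * rho(c) = [[-1, -2], [4, 7]]  ->  [[9946382591112391, 17217622173271324], [-23738282559381842, -41092002685981777]]
tr = 9946382591112391 + -41092002685981777 = -31145620094869386

-31145620094869386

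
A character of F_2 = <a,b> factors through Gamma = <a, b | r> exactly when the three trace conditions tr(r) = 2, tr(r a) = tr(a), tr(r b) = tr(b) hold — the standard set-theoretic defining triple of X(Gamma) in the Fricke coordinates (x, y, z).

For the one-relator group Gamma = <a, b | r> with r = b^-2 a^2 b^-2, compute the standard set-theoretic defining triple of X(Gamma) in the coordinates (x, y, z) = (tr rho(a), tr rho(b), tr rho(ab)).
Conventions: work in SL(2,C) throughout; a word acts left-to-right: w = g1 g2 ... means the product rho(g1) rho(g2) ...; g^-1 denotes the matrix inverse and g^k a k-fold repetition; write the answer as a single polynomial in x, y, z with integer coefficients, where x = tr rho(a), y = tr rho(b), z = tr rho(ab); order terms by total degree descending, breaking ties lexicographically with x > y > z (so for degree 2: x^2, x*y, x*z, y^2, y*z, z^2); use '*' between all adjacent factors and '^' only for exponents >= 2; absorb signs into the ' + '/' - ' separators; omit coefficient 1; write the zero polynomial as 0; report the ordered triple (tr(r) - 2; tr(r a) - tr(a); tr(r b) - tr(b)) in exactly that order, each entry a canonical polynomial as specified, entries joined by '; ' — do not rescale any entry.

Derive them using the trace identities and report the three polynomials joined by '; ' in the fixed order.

x^2*y^4 - x*y^3*z - 3*x^2*y^2 - y^4 + 2*x*y*z + x^2 + 4*y^2 - 4; x^3*y^4 - 2*x^2*y^3*z - 2*x^3*y^2 - x*y^4 + x*y^2*z^2 + 2*x^2*y*z + y^3*z + x^3 + 3*x*y^2 - 2*y*z - 4*x; x^2*y^3 - x*y^2*z - 2*x^2*y - y^3 + x*z + 2*y

apply: trace(a^2) = trace(a)*trace(a) - trace(1)  (reduce the a square) = x^2 - 2
apply: trace(a^2 b) = trace(a)*trace(b a) - trace(b)  (reduce the a square) = x*z - y
apply: trace(b^-1 a^2) = trace(a^2)*trace(b) - trace(a^2 b)  (eliminate b^-1) = x^2*y - x*z - y
apply: trace(b^-2 a^2) = trace(b^-1 a^2)*trace(b) - trace(b^-1 a^2 b)  (eliminate b^-1) = x^2*y^2 - x*y*z - x^2 - y^2 + 2
trace(a^2 b^-3) = trace(b^-2 a^2)*trace(b) - trace(b^-2 a^2 b)  (eliminate b^-1) = x^2*y^3 - x*y^2*z - 2*x^2*y - y^3 + x*z + 3*y
trace(b^-2 a^2 b^-2) = trace(a^2 b^-3)*trace(b) - trace(a^2 b^-2)  (eliminate b^-1) = x^2*y^4 - x*y^3*z - 3*x^2*y^2 - y^4 + 2*x*y*z + x^2 + 4*y^2 - 2
trace(a^3) = trace(a)*trace(a^2) - trace(a) = x^3 - 3*x
trace(a^3 b) = trace(a)*trace(a b a) - trace(a b) = x^2*z - x*y - z
trace(b^-1 a^3) = trace(a^3)*trace(b) - trace(a^3 b) = x^3*y - x^2*z - 2*x*y + z
use: trace(a b^-2 a^2) = trace(b^-1 a^3)*trace(b) - trace(b^-1 a^3 b) = x^3*y^2 - x^2*y*z - x^3 - 2*x*y^2 + y*z + 3*x
apply: trace(b a b a) = trace(a b)*trace(a b) - trace(1)   [split at repeated a] = z^2 - 2
trace(b a b) = trace(b)*trace(a b) - trace(a) = y*z - x
trace(a^2 b a b) = trace(a)*trace(b a b a) - trace(b a b) = x*z^2 - y*z - x
apply: trace(a^2 b a b^-1) = trace(a^2 b a)*trace(b) - trace(a^2 b a b) = x^2*y*z - x*y^2 - x*z^2 + x
use: trace(a b^-2 a^2 b) = trace(a^2 b a b^-1)*trace(b) - trace(a^2 b a) = x^2*y^2*z - x*y^3 - x*y*z^2 - x^2*z + 2*x*y + z
trace(b^-1 a b^-2 a^2) = trace(a b^-2 a^2)*trace(b) - trace(a b^-2 a^2 b) = x^3*y^3 - 2*x^2*y^2*z - x^3*y - x*y^3 + x*y*z^2 + x^2*z + y^2*z + x*y - z
trace(b^-2 a^2 b^-2 a) = trace(b^-1 a b^-2 a^2)*trace(b) - trace(b^-1 a b^-2 a^2 b) = x^3*y^4 - 2*x^2*y^3*z - 2*x^3*y^2 - x*y^4 + x*y^2*z^2 + 2*x^2*y*z + y^3*z + x^3 + 3*x*y^2 - 2*y*z - 3*x
assemble the triple (trace(r) - 2; trace(r a) - x; trace(r b) - y)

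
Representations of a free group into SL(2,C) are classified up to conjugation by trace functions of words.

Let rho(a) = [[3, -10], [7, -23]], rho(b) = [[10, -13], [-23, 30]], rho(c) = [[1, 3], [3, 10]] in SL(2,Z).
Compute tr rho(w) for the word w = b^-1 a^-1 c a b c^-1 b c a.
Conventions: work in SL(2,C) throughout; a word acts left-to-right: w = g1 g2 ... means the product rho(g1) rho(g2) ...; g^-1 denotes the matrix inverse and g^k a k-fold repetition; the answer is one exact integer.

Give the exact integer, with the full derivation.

rho(b^-1) = [[30, 13], [23, 10]]
... * rho(a^-1) = [[-23, 10], [-7, 3]]  ->  [[-781, 339], [-599, 260]]
... * rho(c) = [[1, 3], [3, 10]]  ->  [[236, 1047], [181, 803]]
... * rho(a) = [[3, -10], [7, -23]]  ->  [[8037, -26441], [6164, -20279]]
... * rho(b) = [[10, -13], [-23, 30]]  ->  [[688513, -897711], [528057, -688502]]
... * rho(c^-1) = [[10, -3], [-3, 1]]  ->  [[9578263, -2963250], [7346076, -2272673]]
... * rho(b) = [[10, -13], [-23, 30]]  ->  [[163937380, -213414919], [125732239, -163679178]]
... * rho(c) = [[1, 3], [3, 10]]  ->  [[-476307377, -1642337050], [-365305295, -1259595063]]
... * rho(a) = [[3, -10], [7, -23]]  ->  [[-12925281481, 42536825920], [-9913081326, 32623739399]]
tr = -12925281481 + 32623739399 = 19698457918

19698457918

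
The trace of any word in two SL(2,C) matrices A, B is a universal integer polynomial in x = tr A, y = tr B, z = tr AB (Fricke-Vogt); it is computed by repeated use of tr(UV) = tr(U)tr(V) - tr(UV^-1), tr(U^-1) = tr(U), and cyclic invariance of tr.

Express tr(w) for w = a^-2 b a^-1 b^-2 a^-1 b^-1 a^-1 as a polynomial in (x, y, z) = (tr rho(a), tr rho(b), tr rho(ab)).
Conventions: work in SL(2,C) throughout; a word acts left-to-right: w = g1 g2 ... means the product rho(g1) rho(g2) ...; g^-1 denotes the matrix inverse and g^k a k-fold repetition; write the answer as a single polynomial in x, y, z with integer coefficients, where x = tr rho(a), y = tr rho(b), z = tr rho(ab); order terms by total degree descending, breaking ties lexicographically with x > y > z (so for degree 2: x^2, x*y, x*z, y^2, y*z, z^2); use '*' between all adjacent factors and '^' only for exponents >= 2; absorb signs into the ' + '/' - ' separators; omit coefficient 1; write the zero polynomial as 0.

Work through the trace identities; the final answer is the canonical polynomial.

tr(a^-1) = tr(a) = x
tr(a^-2) = tr(a^-1) * tr(a) - tr(1)   [inverse elimination on a] = x^2 - 2
tr(a^-3) = tr(a^-2) * tr(a) - tr(a^-1)   [inverse elimination on a] = x^3 - 3*x
tr(b a b) = tr(b) * tr(a b) - tr(a)   [square of b] = y*z - x
tr(b a b a) = tr(a b) * tr(a b) - tr(1)   [split at a repeated a] = z^2 - 2
tr(a^-1 b a b) = tr(b a b) * tr(a) - tr(b a b a)   [inverse elimination on a] = x*y*z - x^2 - z^2 + 2
tr(a^-1 b a b^-1) = tr(a^-1 b a) * tr(b) - tr(a^-1 b a b)   [inverse elimination on b] = -x*y*z + x^2 + y^2 + z^2 - 2
tr(b a b^-1 a^-2) = tr(a^-1 b a b^-1) * tr(a) - tr(a^-1 b a b^-1 a)   [inverse elimination on a] = -x^2*y*z + x^3 + x*y^2 + x*z^2 - 3*x
tr(b^-1 a^-3 b a) = tr(b a b^-1 a^-2) * tr(a) - tr(b a b^-1 a^-1)   [inverse elimination on a] = -x^3*y*z + x^4 + x^2*y^2 + x^2*z^2 + x*y*z - 4*x^2 - y^2 - z^2 + 2
tr(b^-1 a^-3 b a^-1) = tr(b^-1 a^-3 b) * tr(a) - tr(b^-1 a^-3 b a)   [inverse elimination on a] = x^3*y*z - x^2*y^2 - x^2*z^2 - x*y*z + x^2 + y^2 + z^2 - 2
tr(a^-1 b) = tr(b) * tr(a) - tr(b a)   [inverse elimination on a] = x*y - z
tr(a^-2 b) = tr(a^-1 b) * tr(a) - tr(a^-1 b a)   [inverse elimination on a] = x^2*y - x*z - y
tr(a^-1 b a^-2) = tr(a^-2 b) * tr(a) - tr(a^-2 b a)   [inverse elimination on a] = x^3*y - x^2*z - 2*x*y + z
tr(a^-3 b a^-1) = tr(a^-1 b a^-2) * tr(a) - tr(a^-1 b a^-1)   [inverse elimination on a] = x^4*y - x^3*z - 3*x^2*y + 2*x*z + y
tr(a^-3 b a^-1 b^-2) = tr(b^-1 a^-3 b a^-1) * tr(b) - tr(b^-1 a^-3 b a^-1 b)   [inverse elimination on b] = x^3*y^2*z - x^4*y - x^2*y^3 - x^2*y*z^2 + x^3*z - x*y^2*z + 4*x^2*y + y^3 + y*z^2 - 2*x*z - 3*y
tr(a^-1 b a^-1 b^-1) = tr(b^-1 a^-1 b) * tr(a) - tr(b^-1 a^-1 b a)   [inverse elimination on a] = x*y*z - y^2 - z^2 + 2
tr(b a^-1 b^-2 a^-1) = tr(a^-1 b a^-1 b^-1) * tr(b) - tr(a^-1 b a^-1)   [inverse elimination on b] = x*y^2*z - x^2*y - y^3 - y*z^2 + x*z + 3*y
tr(a^-2 b a^-1 b^-2) = tr(b a^-1 b^-2 a^-1) * tr(a) - tr(b a^-1 b^-2)   [inverse elimination on a] = x^2*y^2*z - x^3*y - x*y^3 - x*y*z^2 + x^2*z + 3*x*y - z
tr(a^-3 b a^-1 b^-2 a^-1) = tr(a^-3 b a^-1 b^-2) * tr(a) - tr(a^-3 b a^-1 b^-2 a)   [inverse elimination on a] = x^4*y^2*z - x^5*y - x^3*y^3 - x^3*y*z^2 + x^4*z - 2*x^2*y^2*z + 5*x^3*y + 2*x*y^3 + 2*x*y*z^2 - 3*x^2*z - 6*x*y + z
tr(b^2) = tr(b) * tr(b) - tr(1)   [square of b] = y^2 - 2
tr(b^2 a^-1) = tr(b^2) * tr(a) - tr(b^2 a)   [inverse elimination on a] = x*y^2 - y*z - x
tr(b a^-2 b) = tr(b^2 a^-1) * tr(a) - tr(b^2)   [inverse elimination on a] = x^2*y^2 - x*y*z - x^2 - y^2 + 2
tr(b^2 a b) = tr(b) * tr(b a b) - tr(b a)   [square of b] = y^2*z - x*y - z
tr(a b a) = tr(a) * tr(b a) - tr(b)   [square of a] = x*z - y
tr(b^2 a b a) = tr(b) * tr(a b a b) - tr(a b a)   [square of b] = y*z^2 - x*z - y
tr(b a b a^-1 b) = tr(b^2 a b) * tr(a) - tr(b^2 a b a)   [inverse elimination on a] = x*y^2*z - x^2*y - y*z^2 + y
tr(b a b a b a) = tr(b a b a) * tr(b a) - tr(a b)   [split at a repeated b] = z^3 - 3*z
tr(b a b a^-1 b a) = tr(b a b a b) * tr(a) - tr(b a b a b a)   [inverse elimination on a] = x*y*z^2 - x^2*z - z^3 - x*y + 3*z
tr(a^-1 b a^-1 b a b) = tr(b a b a^-1 b) * tr(a) - tr(b a b a^-1 b a)   [inverse elimination on a] = x^2*y^2*z - x^3*y - 2*x*y*z^2 + x^2*z + z^3 + 2*x*y - 3*z
tr(b a^-1 b a b) = tr(b a b^2) * tr(a) - tr(b a b^2 a)   [inverse elimination on a] = x*y^2*z - x^2*y - y*z^2 + y
tr(a b a^-2 b a^-1 b) = tr(a^-1 b a^-1 b a b) * tr(a) - tr(a^-1 b a^-1 b a b a)   [inverse elimination on a] = x^3*y^2*z - x^4*y - 2*x^2*y*z^2 + x^3*z - x*y^2*z + x*z^3 + 3*x^2*y + y*z^2 - 3*x*z - y
tr(b a^-2 b a^-1 b^-1 a) = tr(a b a^-2 b a^-1) * tr(b) - tr(a b a^-2 b a^-1 b)   [inverse elimination on b] = -x^3*y^2*z + x^4*y + x^2*y^3 + 2*x^2*y*z^2 - x^3*z - x*z^3 - 4*x^2*y - y^3 - y*z^2 + 3*x*z + 3*y
tr(a^-1 b a^-2 b a^-1 b^-1) = tr(b a^-2 b a^-1 b^-1) * tr(a) - tr(b a^-2 b a^-1 b^-1 a)   [inverse elimination on a] = x^3*y^2*z - x^2*y^3 - 2*x^2*y*z^2 + x*z^3 + 2*x^2*y + y^3 + y*z^2 - 2*x*z - 3*y
tr(b a^-1 b a^-1) = tr(b a^-1 b) * tr(a) - tr(b a^-1 b a)   [inverse elimination on a] = x^2*y^2 - 2*x*y*z + z^2 - 2
tr(a^-1 b a^-2 b) = tr(b a^-1 b a^-1) * tr(a) - tr(b a^-1 b)   [inverse elimination on a] = x^3*y^2 - 2*x^2*y*z - x*y^2 + x*z^2 + y*z - x
tr(a^-1 b a^-2 b a^-1) = tr(a^-1 b a^-2 b) * tr(a) - tr(a^-1 b a^-2 b a)   [inverse elimination on a] = x^4*y^2 - 2*x^3*y*z - 2*x^2*y^2 + x^2*z^2 + 2*x*y*z + y^2 - 2
tr(b a^-1 b^-2 a^-1 b a^-2) = tr(a^-1 b a^-2 b a^-1 b^-1) * tr(b) - tr(a^-1 b a^-2 b a^-1)   [inverse elimination on b] = x^3*y^3*z - x^4*y^2 - x^2*y^4 - 2*x^2*y^2*z^2 + 2*x^3*y*z + x*y*z^3 + 4*x^2*y^2 - x^2*z^2 + y^4 + y^2*z^2 - 4*x*y*z - 4*y^2 + 2
tr(b^-1 a^-1 b a^-1 b a) = tr(a^-1 b a^-1 b a) * tr(b) - tr(a^-1 b a^-1 b a b)   [inverse elimination on b] = -x^2*y^2*z + x^3*y + x*y^3 + 2*x*y*z^2 - x^2*z - y^2*z - z^3 - 3*x*y + 3*z
tr(b^-1 a^-1 b a^-1 b a^-1) = tr(b^-1 a^-1 b a^-1 b) * tr(a) - tr(b^-1 a^-1 b a^-1 b a)   [inverse elimination on a] = x^2*y^2*z - x*y^3 - 2*x*y*z^2 + y^2*z + z^3 + 2*x*y - 3*z
tr(b a^-1 b^-2 a^-1 b a^-1) = tr(b^-1 a^-1 b a^-1 b a^-1) * tr(b) - tr(b^-1 a^-1 b a^-1 b a^-1 b)   [inverse elimination on b] = x^2*y^3*z - x^3*y^2 - x*y^4 - 2*x*y^2*z^2 + 2*x^2*y*z + y^3*z + y*z^3 + 3*x*y^2 - x*z^2 - 4*y*z + x
tr(a^-3 b a^-1 b^-2 a^-1 b) = tr(b a^-1 b^-2 a^-1 b a^-2) * tr(a) - tr(b a^-1 b^-2 a^-1 b a^-1)   [inverse elimination on a] = x^4*y^3*z - x^5*y^2 - x^3*y^4 - 2*x^3*y^2*z^2 + 2*x^4*y*z - x^2*y^3*z + x^2*y*z^3 + 5*x^3*y^2 - x^3*z^2 + 2*x*y^4 + 3*x*y^2*z^2 - 6*x^2*y*z - y^3*z - y*z^3 - 7*x*y^2 + x*z^2 + 4*y*z + x
tr(a^-2 b a^-1 b^-2 a^-1 b^-1 a^-1) = tr(a^-3 b a^-1 b^-2 a^-1) * tr(b) - tr(a^-3 b a^-1 b^-2 a^-1 b)   [inverse elimination on b] = x^3*y^2*z^2 - x^4*y*z - x^2*y^3*z - x^2*y*z^3 + x^3*z^2 - x*y^2*z^2 + 3*x^2*y*z + y^3*z + y*z^3 + x*y^2 - x*z^2 - 3*y*z - x

x^3*y^2*z^2 - x^4*y*z - x^2*y^3*z - x^2*y*z^3 + x^3*z^2 - x*y^2*z^2 + 3*x^2*y*z + y^3*z + y*z^3 + x*y^2 - x*z^2 - 3*y*z - x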